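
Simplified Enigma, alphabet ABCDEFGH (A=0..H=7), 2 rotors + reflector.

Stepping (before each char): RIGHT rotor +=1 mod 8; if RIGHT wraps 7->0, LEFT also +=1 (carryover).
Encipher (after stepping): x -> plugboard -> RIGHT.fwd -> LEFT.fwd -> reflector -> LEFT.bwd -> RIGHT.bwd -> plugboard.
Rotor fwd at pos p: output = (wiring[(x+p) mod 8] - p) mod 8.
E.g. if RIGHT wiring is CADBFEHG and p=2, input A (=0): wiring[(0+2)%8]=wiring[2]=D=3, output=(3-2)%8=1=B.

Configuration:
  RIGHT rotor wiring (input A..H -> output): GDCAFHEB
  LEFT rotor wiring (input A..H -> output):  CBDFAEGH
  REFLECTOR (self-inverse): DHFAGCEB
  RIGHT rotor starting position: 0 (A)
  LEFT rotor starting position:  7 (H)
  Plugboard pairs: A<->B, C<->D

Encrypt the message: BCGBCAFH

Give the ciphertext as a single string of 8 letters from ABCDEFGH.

Answer: EFCDHEBF

Derivation:
Char 1 ('B'): step: R->1, L=7; B->plug->A->R->C->L->C->refl->F->L'->G->R'->E->plug->E
Char 2 ('C'): step: R->2, L=7; C->plug->D->R->F->L->B->refl->H->L'->H->R'->F->plug->F
Char 3 ('G'): step: R->3, L=7; G->plug->G->R->A->L->A->refl->D->L'->B->R'->D->plug->C
Char 4 ('B'): step: R->4, L=7; B->plug->A->R->B->L->D->refl->A->L'->A->R'->C->plug->D
Char 5 ('C'): step: R->5, L=7; C->plug->D->R->B->L->D->refl->A->L'->A->R'->H->plug->H
Char 6 ('A'): step: R->6, L=7; A->plug->B->R->D->L->E->refl->G->L'->E->R'->E->plug->E
Char 7 ('F'): step: R->7, L=7; F->plug->F->R->G->L->F->refl->C->L'->C->R'->A->plug->B
Char 8 ('H'): step: R->0, L->0 (L advanced); H->plug->H->R->B->L->B->refl->H->L'->H->R'->F->plug->F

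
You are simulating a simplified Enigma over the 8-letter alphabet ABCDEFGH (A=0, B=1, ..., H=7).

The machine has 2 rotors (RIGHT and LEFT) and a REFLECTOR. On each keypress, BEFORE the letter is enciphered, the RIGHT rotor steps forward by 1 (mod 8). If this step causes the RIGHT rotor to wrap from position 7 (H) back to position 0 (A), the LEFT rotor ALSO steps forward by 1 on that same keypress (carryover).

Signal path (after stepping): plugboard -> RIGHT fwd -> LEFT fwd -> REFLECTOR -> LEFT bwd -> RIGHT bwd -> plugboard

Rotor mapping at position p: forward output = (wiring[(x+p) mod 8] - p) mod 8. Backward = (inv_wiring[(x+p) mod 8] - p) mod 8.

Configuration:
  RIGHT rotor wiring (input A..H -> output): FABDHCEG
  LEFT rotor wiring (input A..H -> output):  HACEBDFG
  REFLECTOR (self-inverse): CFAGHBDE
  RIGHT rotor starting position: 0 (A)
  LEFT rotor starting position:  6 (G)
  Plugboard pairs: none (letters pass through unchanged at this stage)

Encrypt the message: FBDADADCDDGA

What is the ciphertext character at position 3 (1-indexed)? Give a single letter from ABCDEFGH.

Char 1 ('F'): step: R->1, L=6; F->plug->F->R->D->L->C->refl->A->L'->B->R'->E->plug->E
Char 2 ('B'): step: R->2, L=6; B->plug->B->R->B->L->A->refl->C->L'->D->R'->G->plug->G
Char 3 ('D'): step: R->3, L=6; D->plug->D->R->B->L->A->refl->C->L'->D->R'->E->plug->E

E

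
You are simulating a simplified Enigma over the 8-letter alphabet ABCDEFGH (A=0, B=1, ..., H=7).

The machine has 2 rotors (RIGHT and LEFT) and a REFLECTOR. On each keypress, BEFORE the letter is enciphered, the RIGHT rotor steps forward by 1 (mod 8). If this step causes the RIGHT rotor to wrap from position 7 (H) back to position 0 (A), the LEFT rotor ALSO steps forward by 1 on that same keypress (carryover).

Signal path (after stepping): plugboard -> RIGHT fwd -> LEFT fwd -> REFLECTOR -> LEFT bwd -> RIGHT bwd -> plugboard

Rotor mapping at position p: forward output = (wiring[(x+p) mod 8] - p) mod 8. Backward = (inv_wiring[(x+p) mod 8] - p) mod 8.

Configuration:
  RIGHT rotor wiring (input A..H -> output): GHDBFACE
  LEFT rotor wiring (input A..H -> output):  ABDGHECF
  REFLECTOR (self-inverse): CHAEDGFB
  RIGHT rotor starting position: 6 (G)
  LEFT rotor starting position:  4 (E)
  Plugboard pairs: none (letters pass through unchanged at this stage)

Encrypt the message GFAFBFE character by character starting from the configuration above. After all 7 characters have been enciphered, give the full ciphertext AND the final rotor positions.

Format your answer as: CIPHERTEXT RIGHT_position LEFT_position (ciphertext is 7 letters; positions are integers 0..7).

Answer: BACBDBC 5 5

Derivation:
Char 1 ('G'): step: R->7, L=4; G->plug->G->R->B->L->A->refl->C->L'->H->R'->B->plug->B
Char 2 ('F'): step: R->0, L->5 (L advanced); F->plug->F->R->A->L->H->refl->B->L'->G->R'->A->plug->A
Char 3 ('A'): step: R->1, L=5; A->plug->A->R->G->L->B->refl->H->L'->A->R'->C->plug->C
Char 4 ('F'): step: R->2, L=5; F->plug->F->R->C->L->A->refl->C->L'->H->R'->B->plug->B
Char 5 ('B'): step: R->3, L=5; B->plug->B->R->C->L->A->refl->C->L'->H->R'->D->plug->D
Char 6 ('F'): step: R->4, L=5; F->plug->F->R->D->L->D->refl->E->L'->E->R'->B->plug->B
Char 7 ('E'): step: R->5, L=5; E->plug->E->R->C->L->A->refl->C->L'->H->R'->C->plug->C
Final: ciphertext=BACBDBC, RIGHT=5, LEFT=5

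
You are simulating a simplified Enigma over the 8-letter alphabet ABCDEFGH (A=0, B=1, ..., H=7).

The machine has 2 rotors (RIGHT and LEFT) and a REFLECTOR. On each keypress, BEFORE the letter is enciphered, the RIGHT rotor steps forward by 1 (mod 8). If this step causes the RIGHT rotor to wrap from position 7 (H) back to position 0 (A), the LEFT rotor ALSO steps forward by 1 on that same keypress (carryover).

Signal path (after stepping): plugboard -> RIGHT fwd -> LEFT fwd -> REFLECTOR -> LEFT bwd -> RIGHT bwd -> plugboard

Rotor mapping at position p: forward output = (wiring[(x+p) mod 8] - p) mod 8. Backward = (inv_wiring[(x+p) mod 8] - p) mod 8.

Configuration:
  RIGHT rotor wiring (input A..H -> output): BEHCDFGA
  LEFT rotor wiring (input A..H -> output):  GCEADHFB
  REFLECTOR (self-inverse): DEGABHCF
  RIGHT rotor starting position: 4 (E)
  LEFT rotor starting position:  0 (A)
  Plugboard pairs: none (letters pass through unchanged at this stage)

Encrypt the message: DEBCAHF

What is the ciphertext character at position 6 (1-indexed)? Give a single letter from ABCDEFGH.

Char 1 ('D'): step: R->5, L=0; D->plug->D->R->E->L->D->refl->A->L'->D->R'->C->plug->C
Char 2 ('E'): step: R->6, L=0; E->plug->E->R->B->L->C->refl->G->L'->A->R'->A->plug->A
Char 3 ('B'): step: R->7, L=0; B->plug->B->R->C->L->E->refl->B->L'->H->R'->H->plug->H
Char 4 ('C'): step: R->0, L->1 (L advanced); C->plug->C->R->H->L->F->refl->H->L'->C->R'->D->plug->D
Char 5 ('A'): step: R->1, L=1; A->plug->A->R->D->L->C->refl->G->L'->E->R'->E->plug->E
Char 6 ('H'): step: R->2, L=1; H->plug->H->R->C->L->H->refl->F->L'->H->R'->G->plug->G

G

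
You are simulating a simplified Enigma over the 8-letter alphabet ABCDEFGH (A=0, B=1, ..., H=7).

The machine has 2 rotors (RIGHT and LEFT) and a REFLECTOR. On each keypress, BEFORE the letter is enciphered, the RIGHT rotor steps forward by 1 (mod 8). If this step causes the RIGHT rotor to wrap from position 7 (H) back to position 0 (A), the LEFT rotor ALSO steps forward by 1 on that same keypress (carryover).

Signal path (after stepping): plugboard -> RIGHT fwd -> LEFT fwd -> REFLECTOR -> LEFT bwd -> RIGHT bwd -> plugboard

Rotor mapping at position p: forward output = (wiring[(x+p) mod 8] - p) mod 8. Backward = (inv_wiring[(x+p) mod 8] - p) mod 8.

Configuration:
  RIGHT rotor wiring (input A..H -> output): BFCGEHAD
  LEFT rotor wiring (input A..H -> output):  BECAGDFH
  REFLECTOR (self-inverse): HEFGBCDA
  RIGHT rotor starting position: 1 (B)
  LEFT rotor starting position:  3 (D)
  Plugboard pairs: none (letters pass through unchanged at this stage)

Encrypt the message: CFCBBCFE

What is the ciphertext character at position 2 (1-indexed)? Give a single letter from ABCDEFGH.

Char 1 ('C'): step: R->2, L=3; C->plug->C->R->C->L->A->refl->H->L'->H->R'->G->plug->G
Char 2 ('F'): step: R->3, L=3; F->plug->F->R->G->L->B->refl->E->L'->E->R'->C->plug->C

C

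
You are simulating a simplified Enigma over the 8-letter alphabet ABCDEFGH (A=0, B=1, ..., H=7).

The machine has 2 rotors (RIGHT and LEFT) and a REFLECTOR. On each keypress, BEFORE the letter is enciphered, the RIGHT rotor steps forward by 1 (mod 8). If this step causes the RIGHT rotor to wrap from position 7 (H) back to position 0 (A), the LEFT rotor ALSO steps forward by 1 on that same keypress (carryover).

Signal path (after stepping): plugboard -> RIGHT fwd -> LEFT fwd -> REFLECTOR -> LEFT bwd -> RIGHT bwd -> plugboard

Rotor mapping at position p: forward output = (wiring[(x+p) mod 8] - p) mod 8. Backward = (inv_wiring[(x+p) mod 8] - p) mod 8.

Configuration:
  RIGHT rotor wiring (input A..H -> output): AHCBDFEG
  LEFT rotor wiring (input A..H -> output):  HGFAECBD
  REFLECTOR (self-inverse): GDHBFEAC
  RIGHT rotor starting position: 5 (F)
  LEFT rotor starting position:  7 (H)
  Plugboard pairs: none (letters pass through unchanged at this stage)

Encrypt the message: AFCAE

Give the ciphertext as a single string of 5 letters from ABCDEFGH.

Char 1 ('A'): step: R->6, L=7; A->plug->A->R->G->L->D->refl->B->L'->E->R'->E->plug->E
Char 2 ('F'): step: R->7, L=7; F->plug->F->R->E->L->B->refl->D->L'->G->R'->G->plug->G
Char 3 ('C'): step: R->0, L->0 (L advanced); C->plug->C->R->C->L->F->refl->E->L'->E->R'->G->plug->G
Char 4 ('A'): step: R->1, L=0; A->plug->A->R->G->L->B->refl->D->L'->H->R'->H->plug->H
Char 5 ('E'): step: R->2, L=0; E->plug->E->R->C->L->F->refl->E->L'->E->R'->F->plug->F

Answer: EGGHF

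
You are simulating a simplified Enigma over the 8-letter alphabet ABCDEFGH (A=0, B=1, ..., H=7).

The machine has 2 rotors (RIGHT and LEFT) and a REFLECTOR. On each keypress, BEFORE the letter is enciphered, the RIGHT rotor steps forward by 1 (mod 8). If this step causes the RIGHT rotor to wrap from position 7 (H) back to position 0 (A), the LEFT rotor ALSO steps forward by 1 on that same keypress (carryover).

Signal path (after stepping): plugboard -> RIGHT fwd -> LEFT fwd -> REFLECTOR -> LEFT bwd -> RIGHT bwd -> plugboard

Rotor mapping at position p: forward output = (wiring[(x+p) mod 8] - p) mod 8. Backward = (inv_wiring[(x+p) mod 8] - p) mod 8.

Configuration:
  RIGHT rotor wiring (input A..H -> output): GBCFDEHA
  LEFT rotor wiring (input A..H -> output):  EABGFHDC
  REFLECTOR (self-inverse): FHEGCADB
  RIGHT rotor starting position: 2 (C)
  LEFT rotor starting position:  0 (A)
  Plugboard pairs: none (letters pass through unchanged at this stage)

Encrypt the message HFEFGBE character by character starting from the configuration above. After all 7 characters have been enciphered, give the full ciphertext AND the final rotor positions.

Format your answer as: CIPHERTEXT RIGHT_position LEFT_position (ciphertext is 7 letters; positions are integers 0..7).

Char 1 ('H'): step: R->3, L=0; H->plug->H->R->H->L->C->refl->E->L'->A->R'->B->plug->B
Char 2 ('F'): step: R->4, L=0; F->plug->F->R->F->L->H->refl->B->L'->C->R'->E->plug->E
Char 3 ('E'): step: R->5, L=0; E->plug->E->R->E->L->F->refl->A->L'->B->R'->D->plug->D
Char 4 ('F'): step: R->6, L=0; F->plug->F->R->H->L->C->refl->E->L'->A->R'->C->plug->C
Char 5 ('G'): step: R->7, L=0; G->plug->G->R->F->L->H->refl->B->L'->C->R'->C->plug->C
Char 6 ('B'): step: R->0, L->1 (L advanced); B->plug->B->R->B->L->A->refl->F->L'->C->R'->C->plug->C
Char 7 ('E'): step: R->1, L=1; E->plug->E->R->D->L->E->refl->C->L'->F->R'->H->plug->H
Final: ciphertext=BEDCCCH, RIGHT=1, LEFT=1

Answer: BEDCCCH 1 1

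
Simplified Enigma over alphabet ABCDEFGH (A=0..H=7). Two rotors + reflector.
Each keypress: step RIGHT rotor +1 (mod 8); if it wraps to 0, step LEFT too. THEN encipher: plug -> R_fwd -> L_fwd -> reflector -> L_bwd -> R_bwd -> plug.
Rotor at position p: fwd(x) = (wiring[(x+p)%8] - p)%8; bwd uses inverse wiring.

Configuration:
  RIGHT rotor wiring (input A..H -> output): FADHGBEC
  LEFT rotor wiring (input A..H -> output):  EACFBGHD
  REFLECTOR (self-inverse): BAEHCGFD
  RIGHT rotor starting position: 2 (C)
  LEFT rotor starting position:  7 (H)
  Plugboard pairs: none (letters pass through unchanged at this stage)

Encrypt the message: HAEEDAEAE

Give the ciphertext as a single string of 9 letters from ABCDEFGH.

Answer: GGFGCCBCC

Derivation:
Char 1 ('H'): step: R->3, L=7; H->plug->H->R->A->L->E->refl->C->L'->F->R'->G->plug->G
Char 2 ('A'): step: R->4, L=7; A->plug->A->R->C->L->B->refl->A->L'->H->R'->G->plug->G
Char 3 ('E'): step: R->5, L=7; E->plug->E->R->D->L->D->refl->H->L'->G->R'->F->plug->F
Char 4 ('E'): step: R->6, L=7; E->plug->E->R->F->L->C->refl->E->L'->A->R'->G->plug->G
Char 5 ('D'): step: R->7, L=7; D->plug->D->R->E->L->G->refl->F->L'->B->R'->C->plug->C
Char 6 ('A'): step: R->0, L->0 (L advanced); A->plug->A->R->F->L->G->refl->F->L'->D->R'->C->plug->C
Char 7 ('E'): step: R->1, L=0; E->plug->E->R->A->L->E->refl->C->L'->C->R'->B->plug->B
Char 8 ('A'): step: R->2, L=0; A->plug->A->R->B->L->A->refl->B->L'->E->R'->C->plug->C
Char 9 ('E'): step: R->3, L=0; E->plug->E->R->H->L->D->refl->H->L'->G->R'->C->plug->C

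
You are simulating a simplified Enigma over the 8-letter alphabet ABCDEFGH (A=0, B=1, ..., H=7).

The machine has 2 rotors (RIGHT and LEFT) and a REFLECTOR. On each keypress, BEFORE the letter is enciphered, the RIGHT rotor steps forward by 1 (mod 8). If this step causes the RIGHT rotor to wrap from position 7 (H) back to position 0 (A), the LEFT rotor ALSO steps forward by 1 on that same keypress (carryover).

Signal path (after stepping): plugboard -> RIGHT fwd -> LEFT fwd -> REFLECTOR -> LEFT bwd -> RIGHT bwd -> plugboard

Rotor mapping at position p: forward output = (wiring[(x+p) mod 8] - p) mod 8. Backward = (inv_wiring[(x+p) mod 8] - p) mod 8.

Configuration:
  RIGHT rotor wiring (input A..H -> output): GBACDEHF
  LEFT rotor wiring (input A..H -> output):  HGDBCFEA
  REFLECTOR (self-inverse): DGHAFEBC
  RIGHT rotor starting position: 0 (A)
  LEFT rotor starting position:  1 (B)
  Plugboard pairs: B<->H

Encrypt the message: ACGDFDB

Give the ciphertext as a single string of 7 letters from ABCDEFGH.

Answer: GACBAHF

Derivation:
Char 1 ('A'): step: R->1, L=1; A->plug->A->R->A->L->F->refl->E->L'->E->R'->G->plug->G
Char 2 ('C'): step: R->2, L=1; C->plug->C->R->B->L->C->refl->H->L'->G->R'->A->plug->A
Char 3 ('G'): step: R->3, L=1; G->plug->G->R->G->L->H->refl->C->L'->B->R'->C->plug->C
Char 4 ('D'): step: R->4, L=1; D->plug->D->R->B->L->C->refl->H->L'->G->R'->H->plug->B
Char 5 ('F'): step: R->5, L=1; F->plug->F->R->D->L->B->refl->G->L'->H->R'->A->plug->A
Char 6 ('D'): step: R->6, L=1; D->plug->D->R->D->L->B->refl->G->L'->H->R'->B->plug->H
Char 7 ('B'): step: R->7, L=1; B->plug->H->R->A->L->F->refl->E->L'->E->R'->F->plug->F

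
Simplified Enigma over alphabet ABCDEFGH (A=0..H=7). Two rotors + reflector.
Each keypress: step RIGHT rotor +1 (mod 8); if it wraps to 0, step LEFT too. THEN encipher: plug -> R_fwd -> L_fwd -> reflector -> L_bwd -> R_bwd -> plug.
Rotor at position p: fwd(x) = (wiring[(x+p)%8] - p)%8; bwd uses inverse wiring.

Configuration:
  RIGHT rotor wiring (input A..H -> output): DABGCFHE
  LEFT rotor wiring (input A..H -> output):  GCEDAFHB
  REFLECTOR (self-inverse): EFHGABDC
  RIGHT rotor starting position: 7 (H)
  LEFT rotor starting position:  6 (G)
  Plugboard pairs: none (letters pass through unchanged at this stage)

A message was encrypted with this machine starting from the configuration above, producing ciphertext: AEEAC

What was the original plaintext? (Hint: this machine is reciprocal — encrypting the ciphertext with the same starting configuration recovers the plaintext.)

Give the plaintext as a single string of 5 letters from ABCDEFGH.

Answer: FADGG

Derivation:
Char 1 ('A'): step: R->0, L->7 (L advanced); A->plug->A->R->D->L->F->refl->B->L'->F->R'->F->plug->F
Char 2 ('E'): step: R->1, L=7; E->plug->E->R->E->L->E->refl->A->L'->H->R'->A->plug->A
Char 3 ('E'): step: R->2, L=7; E->plug->E->R->F->L->B->refl->F->L'->D->R'->D->plug->D
Char 4 ('A'): step: R->3, L=7; A->plug->A->R->D->L->F->refl->B->L'->F->R'->G->plug->G
Char 5 ('C'): step: R->4, L=7; C->plug->C->R->D->L->F->refl->B->L'->F->R'->G->plug->G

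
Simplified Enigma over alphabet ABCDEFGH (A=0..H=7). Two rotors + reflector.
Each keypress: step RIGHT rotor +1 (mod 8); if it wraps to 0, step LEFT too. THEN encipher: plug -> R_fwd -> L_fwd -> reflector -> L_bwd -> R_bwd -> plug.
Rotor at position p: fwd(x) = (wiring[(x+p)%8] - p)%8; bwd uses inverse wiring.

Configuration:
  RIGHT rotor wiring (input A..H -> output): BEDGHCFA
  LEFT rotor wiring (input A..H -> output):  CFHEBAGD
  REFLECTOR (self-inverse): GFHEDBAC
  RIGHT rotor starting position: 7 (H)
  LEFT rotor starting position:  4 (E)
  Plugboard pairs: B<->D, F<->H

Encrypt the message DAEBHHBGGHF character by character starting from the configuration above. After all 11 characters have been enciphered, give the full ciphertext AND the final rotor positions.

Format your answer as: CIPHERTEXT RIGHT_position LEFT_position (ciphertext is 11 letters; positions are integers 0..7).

Answer: HEADGAEAFEH 2 6

Derivation:
Char 1 ('D'): step: R->0, L->5 (L advanced); D->plug->B->R->E->L->A->refl->G->L'->C->R'->F->plug->H
Char 2 ('A'): step: R->1, L=5; A->plug->A->R->D->L->F->refl->B->L'->B->R'->E->plug->E
Char 3 ('E'): step: R->2, L=5; E->plug->E->R->D->L->F->refl->B->L'->B->R'->A->plug->A
Char 4 ('B'): step: R->3, L=5; B->plug->D->R->C->L->G->refl->A->L'->E->R'->B->plug->D
Char 5 ('H'): step: R->4, L=5; H->plug->F->R->A->L->D->refl->E->L'->H->R'->G->plug->G
Char 6 ('H'): step: R->5, L=5; H->plug->F->R->G->L->H->refl->C->L'->F->R'->A->plug->A
Char 7 ('B'): step: R->6, L=5; B->plug->D->R->G->L->H->refl->C->L'->F->R'->E->plug->E
Char 8 ('G'): step: R->7, L=5; G->plug->G->R->D->L->F->refl->B->L'->B->R'->A->plug->A
Char 9 ('G'): step: R->0, L->6 (L advanced); G->plug->G->R->F->L->G->refl->A->L'->A->R'->H->plug->F
Char 10 ('H'): step: R->1, L=6; H->plug->F->R->E->L->B->refl->F->L'->B->R'->E->plug->E
Char 11 ('F'): step: R->2, L=6; F->plug->H->R->C->L->E->refl->D->L'->G->R'->F->plug->H
Final: ciphertext=HEADGAEAFEH, RIGHT=2, LEFT=6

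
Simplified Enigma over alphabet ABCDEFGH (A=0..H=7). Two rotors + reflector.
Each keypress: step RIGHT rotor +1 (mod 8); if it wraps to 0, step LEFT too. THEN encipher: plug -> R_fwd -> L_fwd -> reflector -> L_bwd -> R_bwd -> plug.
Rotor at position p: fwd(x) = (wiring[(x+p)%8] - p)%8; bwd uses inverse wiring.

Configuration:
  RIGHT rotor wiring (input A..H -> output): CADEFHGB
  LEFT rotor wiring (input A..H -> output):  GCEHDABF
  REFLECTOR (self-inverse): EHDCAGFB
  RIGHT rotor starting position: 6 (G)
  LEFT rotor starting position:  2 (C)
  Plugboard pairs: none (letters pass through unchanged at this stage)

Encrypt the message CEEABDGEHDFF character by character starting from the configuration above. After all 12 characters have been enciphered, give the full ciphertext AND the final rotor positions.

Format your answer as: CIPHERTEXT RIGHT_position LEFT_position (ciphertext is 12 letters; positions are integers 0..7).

Char 1 ('C'): step: R->7, L=2; C->plug->C->R->B->L->F->refl->G->L'->D->R'->B->plug->B
Char 2 ('E'): step: R->0, L->3 (L advanced); E->plug->E->R->F->L->D->refl->C->L'->E->R'->D->plug->D
Char 3 ('E'): step: R->1, L=3; E->plug->E->R->G->L->H->refl->B->L'->H->R'->A->plug->A
Char 4 ('A'): step: R->2, L=3; A->plug->A->R->B->L->A->refl->E->L'->A->R'->G->plug->G
Char 5 ('B'): step: R->3, L=3; B->plug->B->R->C->L->F->refl->G->L'->D->R'->D->plug->D
Char 6 ('D'): step: R->4, L=3; D->plug->D->R->F->L->D->refl->C->L'->E->R'->F->plug->F
Char 7 ('G'): step: R->5, L=3; G->plug->G->R->H->L->B->refl->H->L'->G->R'->F->plug->F
Char 8 ('E'): step: R->6, L=3; E->plug->E->R->F->L->D->refl->C->L'->E->R'->C->plug->C
Char 9 ('H'): step: R->7, L=3; H->plug->H->R->H->L->B->refl->H->L'->G->R'->F->plug->F
Char 10 ('D'): step: R->0, L->4 (L advanced); D->plug->D->R->E->L->C->refl->D->L'->H->R'->F->plug->F
Char 11 ('F'): step: R->1, L=4; F->plug->F->R->F->L->G->refl->F->L'->C->R'->B->plug->B
Char 12 ('F'): step: R->2, L=4; F->plug->F->R->H->L->D->refl->C->L'->E->R'->E->plug->E
Final: ciphertext=BDAGDFFCFFBE, RIGHT=2, LEFT=4

Answer: BDAGDFFCFFBE 2 4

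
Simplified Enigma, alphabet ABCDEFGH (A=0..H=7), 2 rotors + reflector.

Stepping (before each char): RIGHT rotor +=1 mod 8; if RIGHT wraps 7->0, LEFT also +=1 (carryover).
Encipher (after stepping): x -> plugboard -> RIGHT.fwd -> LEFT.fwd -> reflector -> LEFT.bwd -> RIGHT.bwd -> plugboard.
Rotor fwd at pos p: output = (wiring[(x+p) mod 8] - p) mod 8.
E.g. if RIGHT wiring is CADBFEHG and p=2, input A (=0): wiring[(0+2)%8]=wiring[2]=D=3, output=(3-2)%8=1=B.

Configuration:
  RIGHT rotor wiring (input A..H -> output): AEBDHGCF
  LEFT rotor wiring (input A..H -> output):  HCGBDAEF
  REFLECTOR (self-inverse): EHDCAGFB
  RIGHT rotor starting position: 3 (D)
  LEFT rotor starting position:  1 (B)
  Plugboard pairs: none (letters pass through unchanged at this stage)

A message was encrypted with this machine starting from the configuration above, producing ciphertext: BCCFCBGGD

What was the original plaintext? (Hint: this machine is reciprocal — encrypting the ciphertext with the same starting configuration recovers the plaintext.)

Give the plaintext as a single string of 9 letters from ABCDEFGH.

Answer: CFDEGHFEB

Derivation:
Char 1 ('B'): step: R->4, L=1; B->plug->B->R->C->L->A->refl->E->L'->G->R'->C->plug->C
Char 2 ('C'): step: R->5, L=1; C->plug->C->R->A->L->B->refl->H->L'->E->R'->F->plug->F
Char 3 ('C'): step: R->6, L=1; C->plug->C->R->C->L->A->refl->E->L'->G->R'->D->plug->D
Char 4 ('F'): step: R->7, L=1; F->plug->F->R->A->L->B->refl->H->L'->E->R'->E->plug->E
Char 5 ('C'): step: R->0, L->2 (L advanced); C->plug->C->R->B->L->H->refl->B->L'->C->R'->G->plug->G
Char 6 ('B'): step: R->1, L=2; B->plug->B->R->A->L->E->refl->A->L'->H->R'->H->plug->H
Char 7 ('G'): step: R->2, L=2; G->plug->G->R->G->L->F->refl->G->L'->D->R'->F->plug->F
Char 8 ('G'): step: R->3, L=2; G->plug->G->R->B->L->H->refl->B->L'->C->R'->E->plug->E
Char 9 ('D'): step: R->4, L=2; D->plug->D->R->B->L->H->refl->B->L'->C->R'->B->plug->B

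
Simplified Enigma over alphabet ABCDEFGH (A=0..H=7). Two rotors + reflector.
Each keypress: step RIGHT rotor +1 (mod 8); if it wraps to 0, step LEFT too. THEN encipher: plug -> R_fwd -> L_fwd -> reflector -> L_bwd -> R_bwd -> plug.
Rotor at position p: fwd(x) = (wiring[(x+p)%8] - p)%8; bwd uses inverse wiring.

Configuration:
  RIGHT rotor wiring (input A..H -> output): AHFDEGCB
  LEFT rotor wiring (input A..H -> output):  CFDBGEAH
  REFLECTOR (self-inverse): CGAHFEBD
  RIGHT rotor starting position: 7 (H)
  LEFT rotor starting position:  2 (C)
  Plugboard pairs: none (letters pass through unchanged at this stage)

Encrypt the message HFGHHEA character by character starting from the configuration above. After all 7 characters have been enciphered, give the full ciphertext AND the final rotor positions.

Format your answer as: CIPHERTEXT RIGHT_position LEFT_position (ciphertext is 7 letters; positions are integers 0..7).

Answer: CEFACFB 6 3

Derivation:
Char 1 ('H'): step: R->0, L->3 (L advanced); H->plug->H->R->B->L->D->refl->H->L'->F->R'->C->plug->C
Char 2 ('F'): step: R->1, L=3; F->plug->F->R->B->L->D->refl->H->L'->F->R'->E->plug->E
Char 3 ('G'): step: R->2, L=3; G->plug->G->R->G->L->C->refl->A->L'->H->R'->F->plug->F
Char 4 ('H'): step: R->3, L=3; H->plug->H->R->C->L->B->refl->G->L'->A->R'->A->plug->A
Char 5 ('H'): step: R->4, L=3; H->plug->H->R->H->L->A->refl->C->L'->G->R'->C->plug->C
Char 6 ('E'): step: R->5, L=3; E->plug->E->R->C->L->B->refl->G->L'->A->R'->F->plug->F
Char 7 ('A'): step: R->6, L=3; A->plug->A->R->E->L->E->refl->F->L'->D->R'->B->plug->B
Final: ciphertext=CEFACFB, RIGHT=6, LEFT=3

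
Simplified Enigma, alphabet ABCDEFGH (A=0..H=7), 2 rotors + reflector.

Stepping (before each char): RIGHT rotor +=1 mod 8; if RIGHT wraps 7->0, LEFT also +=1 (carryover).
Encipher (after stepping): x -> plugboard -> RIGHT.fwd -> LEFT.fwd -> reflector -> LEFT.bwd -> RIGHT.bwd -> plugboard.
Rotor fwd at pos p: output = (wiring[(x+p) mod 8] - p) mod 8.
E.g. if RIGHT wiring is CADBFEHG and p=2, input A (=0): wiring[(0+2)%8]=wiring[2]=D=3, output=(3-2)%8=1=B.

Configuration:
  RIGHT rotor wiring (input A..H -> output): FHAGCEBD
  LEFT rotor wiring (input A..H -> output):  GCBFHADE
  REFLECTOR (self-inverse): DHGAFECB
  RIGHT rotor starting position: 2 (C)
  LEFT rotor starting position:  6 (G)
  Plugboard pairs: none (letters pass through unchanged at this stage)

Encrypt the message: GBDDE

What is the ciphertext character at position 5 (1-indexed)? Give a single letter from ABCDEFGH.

Char 1 ('G'): step: R->3, L=6; G->plug->G->R->E->L->D->refl->A->L'->C->R'->F->plug->F
Char 2 ('B'): step: R->4, L=6; B->plug->B->R->A->L->F->refl->E->L'->D->R'->F->plug->F
Char 3 ('D'): step: R->5, L=6; D->plug->D->R->A->L->F->refl->E->L'->D->R'->F->plug->F
Char 4 ('D'): step: R->6, L=6; D->plug->D->R->B->L->G->refl->C->L'->H->R'->C->plug->C
Char 5 ('E'): step: R->7, L=6; E->plug->E->R->H->L->C->refl->G->L'->B->R'->D->plug->D

D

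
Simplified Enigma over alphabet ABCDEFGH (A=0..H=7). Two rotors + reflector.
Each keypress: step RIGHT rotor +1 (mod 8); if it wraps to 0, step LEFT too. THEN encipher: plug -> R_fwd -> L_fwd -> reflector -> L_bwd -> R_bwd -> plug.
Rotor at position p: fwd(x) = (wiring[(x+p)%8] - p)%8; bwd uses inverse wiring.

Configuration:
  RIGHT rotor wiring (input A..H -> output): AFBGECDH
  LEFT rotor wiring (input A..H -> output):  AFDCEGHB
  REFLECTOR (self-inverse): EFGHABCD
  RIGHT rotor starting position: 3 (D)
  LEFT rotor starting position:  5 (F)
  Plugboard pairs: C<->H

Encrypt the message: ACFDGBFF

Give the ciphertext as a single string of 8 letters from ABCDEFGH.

Char 1 ('A'): step: R->4, L=5; A->plug->A->R->A->L->B->refl->F->L'->G->R'->B->plug->B
Char 2 ('C'): step: R->5, L=5; C->plug->H->R->H->L->H->refl->D->L'->D->R'->D->plug->D
Char 3 ('F'): step: R->6, L=5; F->plug->F->R->A->L->B->refl->F->L'->G->R'->G->plug->G
Char 4 ('D'): step: R->7, L=5; D->plug->D->R->C->L->E->refl->A->L'->E->R'->H->plug->C
Char 5 ('G'): step: R->0, L->6 (L advanced); G->plug->G->R->D->L->H->refl->D->L'->B->R'->C->plug->H
Char 6 ('B'): step: R->1, L=6; B->plug->B->R->A->L->B->refl->F->L'->E->R'->A->plug->A
Char 7 ('F'): step: R->2, L=6; F->plug->F->R->F->L->E->refl->A->L'->H->R'->A->plug->A
Char 8 ('F'): step: R->3, L=6; F->plug->F->R->F->L->E->refl->A->L'->H->R'->C->plug->H

Answer: BDGCHAAH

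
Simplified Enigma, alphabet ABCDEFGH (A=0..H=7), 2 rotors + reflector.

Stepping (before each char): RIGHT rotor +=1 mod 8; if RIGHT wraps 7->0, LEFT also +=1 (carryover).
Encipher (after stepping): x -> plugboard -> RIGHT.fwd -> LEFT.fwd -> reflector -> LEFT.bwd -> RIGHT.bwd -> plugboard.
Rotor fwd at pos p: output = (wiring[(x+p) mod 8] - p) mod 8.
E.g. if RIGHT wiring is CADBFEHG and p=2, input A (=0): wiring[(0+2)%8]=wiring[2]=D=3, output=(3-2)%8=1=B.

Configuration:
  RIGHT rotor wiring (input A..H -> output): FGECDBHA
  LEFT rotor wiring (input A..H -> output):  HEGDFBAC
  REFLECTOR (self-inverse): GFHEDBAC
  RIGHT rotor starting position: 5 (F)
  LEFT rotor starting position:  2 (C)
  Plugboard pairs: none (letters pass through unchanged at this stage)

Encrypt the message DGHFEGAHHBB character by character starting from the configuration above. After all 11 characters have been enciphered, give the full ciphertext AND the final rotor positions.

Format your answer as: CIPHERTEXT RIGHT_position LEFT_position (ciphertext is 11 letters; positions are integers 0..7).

Answer: BHDBDCBCEEG 0 4

Derivation:
Char 1 ('D'): step: R->6, L=2; D->plug->D->R->A->L->E->refl->D->L'->C->R'->B->plug->B
Char 2 ('G'): step: R->7, L=2; G->plug->G->R->C->L->D->refl->E->L'->A->R'->H->plug->H
Char 3 ('H'): step: R->0, L->3 (L advanced); H->plug->H->R->A->L->A->refl->G->L'->C->R'->D->plug->D
Char 4 ('F'): step: R->1, L=3; F->plug->F->R->G->L->B->refl->F->L'->D->R'->B->plug->B
Char 5 ('E'): step: R->2, L=3; E->plug->E->R->F->L->E->refl->D->L'->H->R'->D->plug->D
Char 6 ('G'): step: R->3, L=3; G->plug->G->R->D->L->F->refl->B->L'->G->R'->C->plug->C
Char 7 ('A'): step: R->4, L=3; A->plug->A->R->H->L->D->refl->E->L'->F->R'->B->plug->B
Char 8 ('H'): step: R->5, L=3; H->plug->H->R->G->L->B->refl->F->L'->D->R'->C->plug->C
Char 9 ('H'): step: R->6, L=3; H->plug->H->R->D->L->F->refl->B->L'->G->R'->E->plug->E
Char 10 ('B'): step: R->7, L=3; B->plug->B->R->G->L->B->refl->F->L'->D->R'->E->plug->E
Char 11 ('B'): step: R->0, L->4 (L advanced); B->plug->B->R->G->L->C->refl->H->L'->H->R'->G->plug->G
Final: ciphertext=BHDBDCBCEEG, RIGHT=0, LEFT=4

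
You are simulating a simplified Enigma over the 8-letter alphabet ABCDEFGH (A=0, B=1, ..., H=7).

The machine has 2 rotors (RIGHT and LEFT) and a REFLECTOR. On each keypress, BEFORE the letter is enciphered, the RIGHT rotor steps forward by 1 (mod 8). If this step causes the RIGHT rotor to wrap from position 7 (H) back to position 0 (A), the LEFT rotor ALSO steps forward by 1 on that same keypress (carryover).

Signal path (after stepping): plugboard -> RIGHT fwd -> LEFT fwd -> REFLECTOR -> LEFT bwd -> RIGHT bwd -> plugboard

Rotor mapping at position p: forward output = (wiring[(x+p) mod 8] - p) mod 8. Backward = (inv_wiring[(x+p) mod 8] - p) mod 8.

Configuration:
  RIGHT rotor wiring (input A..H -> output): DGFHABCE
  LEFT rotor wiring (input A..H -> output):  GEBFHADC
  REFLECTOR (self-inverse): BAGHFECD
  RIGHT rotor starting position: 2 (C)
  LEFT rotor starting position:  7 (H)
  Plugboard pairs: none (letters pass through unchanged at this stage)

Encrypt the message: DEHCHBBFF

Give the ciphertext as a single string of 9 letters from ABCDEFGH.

Answer: HFABBHCBD

Derivation:
Char 1 ('D'): step: R->3, L=7; D->plug->D->R->H->L->E->refl->F->L'->C->R'->H->plug->H
Char 2 ('E'): step: R->4, L=7; E->plug->E->R->H->L->E->refl->F->L'->C->R'->F->plug->F
Char 3 ('H'): step: R->5, L=7; H->plug->H->R->D->L->C->refl->G->L'->E->R'->A->plug->A
Char 4 ('C'): step: R->6, L=7; C->plug->C->R->F->L->A->refl->B->L'->G->R'->B->plug->B
Char 5 ('H'): step: R->7, L=7; H->plug->H->R->D->L->C->refl->G->L'->E->R'->B->plug->B
Char 6 ('B'): step: R->0, L->0 (L advanced); B->plug->B->R->G->L->D->refl->H->L'->E->R'->H->plug->H
Char 7 ('B'): step: R->1, L=0; B->plug->B->R->E->L->H->refl->D->L'->G->R'->C->plug->C
Char 8 ('F'): step: R->2, L=0; F->plug->F->R->C->L->B->refl->A->L'->F->R'->B->plug->B
Char 9 ('F'): step: R->3, L=0; F->plug->F->R->A->L->G->refl->C->L'->H->R'->D->plug->D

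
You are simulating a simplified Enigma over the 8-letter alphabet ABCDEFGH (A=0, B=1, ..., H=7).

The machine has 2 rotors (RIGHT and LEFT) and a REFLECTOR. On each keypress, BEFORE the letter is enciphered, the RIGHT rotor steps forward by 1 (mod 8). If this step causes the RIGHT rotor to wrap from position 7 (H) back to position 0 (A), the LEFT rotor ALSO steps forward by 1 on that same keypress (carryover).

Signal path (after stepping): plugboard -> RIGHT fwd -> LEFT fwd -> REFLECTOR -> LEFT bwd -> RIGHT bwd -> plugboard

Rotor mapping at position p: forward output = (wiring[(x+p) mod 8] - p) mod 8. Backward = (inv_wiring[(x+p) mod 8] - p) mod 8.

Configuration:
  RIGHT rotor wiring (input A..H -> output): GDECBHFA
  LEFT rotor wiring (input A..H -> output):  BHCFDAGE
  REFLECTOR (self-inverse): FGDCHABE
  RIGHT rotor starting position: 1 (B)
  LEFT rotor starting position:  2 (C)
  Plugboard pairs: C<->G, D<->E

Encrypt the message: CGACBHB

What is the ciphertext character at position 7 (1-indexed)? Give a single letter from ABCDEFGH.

Char 1 ('C'): step: R->2, L=2; C->plug->G->R->E->L->E->refl->H->L'->G->R'->F->plug->F
Char 2 ('G'): step: R->3, L=2; G->plug->C->R->E->L->E->refl->H->L'->G->R'->B->plug->B
Char 3 ('A'): step: R->4, L=2; A->plug->A->R->F->L->C->refl->D->L'->B->R'->C->plug->G
Char 4 ('C'): step: R->5, L=2; C->plug->G->R->F->L->C->refl->D->L'->B->R'->D->plug->E
Char 5 ('B'): step: R->6, L=2; B->plug->B->R->C->L->B->refl->G->L'->D->R'->G->plug->C
Char 6 ('H'): step: R->7, L=2; H->plug->H->R->G->L->H->refl->E->L'->E->R'->C->plug->G
Char 7 ('B'): step: R->0, L->3 (L advanced); B->plug->B->R->D->L->D->refl->C->L'->A->R'->H->plug->H

H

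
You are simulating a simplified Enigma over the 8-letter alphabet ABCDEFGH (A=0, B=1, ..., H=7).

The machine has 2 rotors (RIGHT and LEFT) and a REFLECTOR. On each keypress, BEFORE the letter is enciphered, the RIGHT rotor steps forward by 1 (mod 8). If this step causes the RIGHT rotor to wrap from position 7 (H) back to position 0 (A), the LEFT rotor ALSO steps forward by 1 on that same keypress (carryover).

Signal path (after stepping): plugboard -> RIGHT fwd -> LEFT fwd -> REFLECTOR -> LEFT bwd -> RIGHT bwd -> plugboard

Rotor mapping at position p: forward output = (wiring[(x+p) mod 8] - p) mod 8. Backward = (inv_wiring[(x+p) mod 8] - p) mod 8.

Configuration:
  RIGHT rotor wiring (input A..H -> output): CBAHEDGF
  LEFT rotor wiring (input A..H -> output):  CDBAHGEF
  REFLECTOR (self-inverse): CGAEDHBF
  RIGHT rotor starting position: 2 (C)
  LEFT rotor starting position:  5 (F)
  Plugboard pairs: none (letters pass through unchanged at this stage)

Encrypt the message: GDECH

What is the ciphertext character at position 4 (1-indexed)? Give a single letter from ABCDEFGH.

Char 1 ('G'): step: R->3, L=5; G->plug->G->R->G->L->D->refl->E->L'->F->R'->H->plug->H
Char 2 ('D'): step: R->4, L=5; D->plug->D->R->B->L->H->refl->F->L'->D->R'->H->plug->H
Char 3 ('E'): step: R->5, L=5; E->plug->E->R->E->L->G->refl->B->L'->A->R'->C->plug->C
Char 4 ('C'): step: R->6, L=5; C->plug->C->R->E->L->G->refl->B->L'->A->R'->A->plug->A

A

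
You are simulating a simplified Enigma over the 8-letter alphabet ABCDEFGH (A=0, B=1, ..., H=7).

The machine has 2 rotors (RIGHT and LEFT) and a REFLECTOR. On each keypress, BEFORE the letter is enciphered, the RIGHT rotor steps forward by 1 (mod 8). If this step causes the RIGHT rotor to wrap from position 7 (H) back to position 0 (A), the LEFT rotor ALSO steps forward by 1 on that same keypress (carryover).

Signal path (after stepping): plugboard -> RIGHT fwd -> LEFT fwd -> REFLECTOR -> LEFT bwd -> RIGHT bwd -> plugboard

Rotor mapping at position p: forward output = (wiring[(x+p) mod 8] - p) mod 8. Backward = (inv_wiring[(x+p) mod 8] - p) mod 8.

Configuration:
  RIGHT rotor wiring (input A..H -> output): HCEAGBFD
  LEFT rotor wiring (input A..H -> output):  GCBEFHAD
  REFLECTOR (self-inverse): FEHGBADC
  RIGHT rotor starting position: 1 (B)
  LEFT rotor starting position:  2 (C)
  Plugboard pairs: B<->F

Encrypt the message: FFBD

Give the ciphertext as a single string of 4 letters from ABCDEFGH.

Answer: GGFA

Derivation:
Char 1 ('F'): step: R->2, L=2; F->plug->B->R->G->L->E->refl->B->L'->F->R'->G->plug->G
Char 2 ('F'): step: R->3, L=2; F->plug->B->R->D->L->F->refl->A->L'->H->R'->G->plug->G
Char 3 ('B'): step: R->4, L=2; B->plug->F->R->G->L->E->refl->B->L'->F->R'->B->plug->F
Char 4 ('D'): step: R->5, L=2; D->plug->D->R->C->L->D->refl->G->L'->E->R'->A->plug->A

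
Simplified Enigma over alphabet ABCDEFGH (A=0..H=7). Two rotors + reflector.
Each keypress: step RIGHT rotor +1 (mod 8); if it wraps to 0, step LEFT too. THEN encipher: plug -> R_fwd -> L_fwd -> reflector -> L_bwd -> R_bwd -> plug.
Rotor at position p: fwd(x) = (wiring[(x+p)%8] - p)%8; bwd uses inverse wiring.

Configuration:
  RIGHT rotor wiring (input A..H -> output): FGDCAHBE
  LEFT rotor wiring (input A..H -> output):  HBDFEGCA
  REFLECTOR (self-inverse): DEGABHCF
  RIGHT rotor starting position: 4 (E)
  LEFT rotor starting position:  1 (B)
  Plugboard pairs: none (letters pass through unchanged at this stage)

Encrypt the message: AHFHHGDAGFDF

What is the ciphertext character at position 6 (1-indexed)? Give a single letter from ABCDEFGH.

Char 1 ('A'): step: R->5, L=1; A->plug->A->R->C->L->E->refl->B->L'->F->R'->G->plug->G
Char 2 ('H'): step: R->6, L=1; H->plug->H->R->B->L->C->refl->G->L'->H->R'->C->plug->C
Char 3 ('F'): step: R->7, L=1; F->plug->F->R->B->L->C->refl->G->L'->H->R'->C->plug->C
Char 4 ('H'): step: R->0, L->2 (L advanced); H->plug->H->R->E->L->A->refl->D->L'->B->R'->G->plug->G
Char 5 ('H'): step: R->1, L=2; H->plug->H->R->E->L->A->refl->D->L'->B->R'->C->plug->C
Char 6 ('G'): step: R->2, L=2; G->plug->G->R->D->L->E->refl->B->L'->A->R'->B->plug->B

B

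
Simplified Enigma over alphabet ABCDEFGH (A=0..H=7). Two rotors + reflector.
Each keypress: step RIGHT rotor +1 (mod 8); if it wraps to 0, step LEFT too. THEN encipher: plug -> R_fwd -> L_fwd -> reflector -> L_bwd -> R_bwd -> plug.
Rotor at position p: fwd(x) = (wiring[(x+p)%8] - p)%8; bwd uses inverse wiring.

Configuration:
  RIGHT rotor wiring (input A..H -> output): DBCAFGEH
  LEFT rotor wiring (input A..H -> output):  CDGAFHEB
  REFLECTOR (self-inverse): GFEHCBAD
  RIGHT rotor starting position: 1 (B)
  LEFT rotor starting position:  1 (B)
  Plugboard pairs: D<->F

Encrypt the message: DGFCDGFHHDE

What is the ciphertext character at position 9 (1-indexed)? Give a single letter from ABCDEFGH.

Char 1 ('D'): step: R->2, L=1; D->plug->F->R->F->L->D->refl->H->L'->C->R'->E->plug->E
Char 2 ('G'): step: R->3, L=1; G->plug->G->R->G->L->A->refl->G->L'->E->R'->E->plug->E
Char 3 ('F'): step: R->4, L=1; F->plug->D->R->D->L->E->refl->C->L'->A->R'->C->plug->C
Char 4 ('C'): step: R->5, L=1; C->plug->C->R->C->L->H->refl->D->L'->F->R'->F->plug->D
Char 5 ('D'): step: R->6, L=1; D->plug->F->R->C->L->H->refl->D->L'->F->R'->C->plug->C
Char 6 ('G'): step: R->7, L=1; G->plug->G->R->H->L->B->refl->F->L'->B->R'->E->plug->E
Char 7 ('F'): step: R->0, L->2 (L advanced); F->plug->D->R->A->L->E->refl->C->L'->E->R'->G->plug->G
Char 8 ('H'): step: R->1, L=2; H->plug->H->R->C->L->D->refl->H->L'->F->R'->E->plug->E
Char 9 ('H'): step: R->2, L=2; H->plug->H->R->H->L->B->refl->F->L'->D->R'->C->plug->C

C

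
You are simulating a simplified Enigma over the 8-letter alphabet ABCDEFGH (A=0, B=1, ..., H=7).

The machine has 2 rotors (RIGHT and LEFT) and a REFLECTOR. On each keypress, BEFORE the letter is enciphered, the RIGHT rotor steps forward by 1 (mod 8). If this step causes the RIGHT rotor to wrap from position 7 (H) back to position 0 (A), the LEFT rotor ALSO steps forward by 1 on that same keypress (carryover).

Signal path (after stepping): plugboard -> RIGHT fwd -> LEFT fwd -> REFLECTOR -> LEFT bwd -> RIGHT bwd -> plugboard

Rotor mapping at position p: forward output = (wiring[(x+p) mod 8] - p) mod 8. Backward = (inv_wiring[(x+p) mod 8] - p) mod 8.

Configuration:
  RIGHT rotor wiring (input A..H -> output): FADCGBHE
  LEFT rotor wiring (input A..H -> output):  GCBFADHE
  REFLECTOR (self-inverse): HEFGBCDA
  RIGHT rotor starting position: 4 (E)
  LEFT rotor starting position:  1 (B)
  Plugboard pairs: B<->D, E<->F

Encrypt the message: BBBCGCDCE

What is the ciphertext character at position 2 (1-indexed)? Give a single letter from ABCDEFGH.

Char 1 ('B'): step: R->5, L=1; B->plug->D->R->A->L->B->refl->E->L'->C->R'->B->plug->D
Char 2 ('B'): step: R->6, L=1; B->plug->D->R->C->L->E->refl->B->L'->A->R'->G->plug->G

G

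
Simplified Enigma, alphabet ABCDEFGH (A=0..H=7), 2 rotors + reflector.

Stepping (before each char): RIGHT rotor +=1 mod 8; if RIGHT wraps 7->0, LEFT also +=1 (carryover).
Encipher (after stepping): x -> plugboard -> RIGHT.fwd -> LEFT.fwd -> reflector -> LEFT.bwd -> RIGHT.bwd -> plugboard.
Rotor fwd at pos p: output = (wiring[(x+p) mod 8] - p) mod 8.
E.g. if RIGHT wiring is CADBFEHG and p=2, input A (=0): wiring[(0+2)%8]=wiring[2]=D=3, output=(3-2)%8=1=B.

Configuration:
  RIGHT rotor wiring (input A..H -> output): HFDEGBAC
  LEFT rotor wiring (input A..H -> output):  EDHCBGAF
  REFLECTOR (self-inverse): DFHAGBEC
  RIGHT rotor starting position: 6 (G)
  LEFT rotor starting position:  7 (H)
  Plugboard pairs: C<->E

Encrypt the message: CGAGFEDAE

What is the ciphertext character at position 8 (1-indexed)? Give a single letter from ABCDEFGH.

Char 1 ('C'): step: R->7, L=7; C->plug->E->R->F->L->C->refl->H->L'->G->R'->C->plug->E
Char 2 ('G'): step: R->0, L->0 (L advanced); G->plug->G->R->A->L->E->refl->G->L'->F->R'->B->plug->B
Char 3 ('A'): step: R->1, L=0; A->plug->A->R->E->L->B->refl->F->L'->H->R'->F->plug->F
Char 4 ('G'): step: R->2, L=0; G->plug->G->R->F->L->G->refl->E->L'->A->R'->F->plug->F
Char 5 ('F'): step: R->3, L=0; F->plug->F->R->E->L->B->refl->F->L'->H->R'->E->plug->C
Char 6 ('E'): step: R->4, L=0; E->plug->C->R->E->L->B->refl->F->L'->H->R'->G->plug->G
Char 7 ('D'): step: R->5, L=0; D->plug->D->R->C->L->H->refl->C->L'->D->R'->B->plug->B
Char 8 ('A'): step: R->6, L=0; A->plug->A->R->C->L->H->refl->C->L'->D->R'->H->plug->H

H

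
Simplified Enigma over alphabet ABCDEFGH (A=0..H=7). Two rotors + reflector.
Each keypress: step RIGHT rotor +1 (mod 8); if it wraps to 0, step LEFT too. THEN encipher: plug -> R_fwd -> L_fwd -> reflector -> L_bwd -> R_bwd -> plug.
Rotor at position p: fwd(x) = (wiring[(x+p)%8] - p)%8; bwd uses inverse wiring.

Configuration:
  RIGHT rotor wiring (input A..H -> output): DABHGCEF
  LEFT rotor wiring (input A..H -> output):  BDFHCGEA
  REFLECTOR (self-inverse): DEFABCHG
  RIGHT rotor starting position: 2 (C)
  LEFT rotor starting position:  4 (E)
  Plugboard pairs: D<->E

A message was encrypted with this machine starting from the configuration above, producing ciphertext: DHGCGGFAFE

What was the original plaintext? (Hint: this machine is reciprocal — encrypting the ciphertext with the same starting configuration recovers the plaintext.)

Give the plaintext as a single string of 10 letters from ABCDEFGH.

Char 1 ('D'): step: R->3, L=4; D->plug->E->R->C->L->A->refl->D->L'->H->R'->C->plug->C
Char 2 ('H'): step: R->4, L=4; H->plug->H->R->D->L->E->refl->B->L'->G->R'->B->plug->B
Char 3 ('G'): step: R->5, L=4; G->plug->G->R->C->L->A->refl->D->L'->H->R'->B->plug->B
Char 4 ('C'): step: R->6, L=4; C->plug->C->R->F->L->H->refl->G->L'->A->R'->G->plug->G
Char 5 ('G'): step: R->7, L=4; G->plug->G->R->D->L->E->refl->B->L'->G->R'->A->plug->A
Char 6 ('G'): step: R->0, L->5 (L advanced); G->plug->G->R->E->L->G->refl->H->L'->B->R'->C->plug->C
Char 7 ('F'): step: R->1, L=5; F->plug->F->R->D->L->E->refl->B->L'->A->R'->B->plug->B
Char 8 ('A'): step: R->2, L=5; A->plug->A->R->H->L->F->refl->C->L'->G->R'->H->plug->H
Char 9 ('F'): step: R->3, L=5; F->plug->F->R->A->L->B->refl->E->L'->D->R'->B->plug->B
Char 10 ('E'): step: R->4, L=5; E->plug->D->R->B->L->H->refl->G->L'->E->R'->F->plug->F

Answer: CBBGACBHBF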